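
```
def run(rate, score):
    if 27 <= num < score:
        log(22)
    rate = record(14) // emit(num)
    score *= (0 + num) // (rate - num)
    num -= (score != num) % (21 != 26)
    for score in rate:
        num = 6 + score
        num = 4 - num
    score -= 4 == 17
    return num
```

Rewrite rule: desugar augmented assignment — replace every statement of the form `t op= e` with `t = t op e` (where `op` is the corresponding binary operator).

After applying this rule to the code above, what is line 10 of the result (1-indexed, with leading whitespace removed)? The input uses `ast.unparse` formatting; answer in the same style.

score = score - (4 == 17)

Transformed code:
def run(rate, score):
    if 27 <= num < score:
        log(22)
    rate = record(14) // emit(num)
    score = score * ((0 + num) // (rate - num))
    num = num - (score != num) % (21 != 26)
    for score in rate:
        num = 6 + score
        num = 4 - num
    score = score - (4 == 17)
    return num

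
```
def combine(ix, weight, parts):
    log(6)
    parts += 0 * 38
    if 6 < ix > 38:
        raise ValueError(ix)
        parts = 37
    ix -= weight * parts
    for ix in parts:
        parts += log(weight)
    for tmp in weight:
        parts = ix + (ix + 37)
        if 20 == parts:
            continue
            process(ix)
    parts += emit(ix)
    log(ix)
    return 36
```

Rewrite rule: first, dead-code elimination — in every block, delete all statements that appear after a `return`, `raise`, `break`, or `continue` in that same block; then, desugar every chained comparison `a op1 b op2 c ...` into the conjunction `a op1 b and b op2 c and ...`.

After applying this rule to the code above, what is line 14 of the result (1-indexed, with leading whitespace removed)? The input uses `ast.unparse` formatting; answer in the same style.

log(ix)

Transformed code:
def combine(ix, weight, parts):
    log(6)
    parts += 0 * 38
    if 6 < ix and ix > 38:
        raise ValueError(ix)
    ix -= weight * parts
    for ix in parts:
        parts += log(weight)
    for tmp in weight:
        parts = ix + (ix + 37)
        if 20 == parts:
            continue
    parts += emit(ix)
    log(ix)
    return 36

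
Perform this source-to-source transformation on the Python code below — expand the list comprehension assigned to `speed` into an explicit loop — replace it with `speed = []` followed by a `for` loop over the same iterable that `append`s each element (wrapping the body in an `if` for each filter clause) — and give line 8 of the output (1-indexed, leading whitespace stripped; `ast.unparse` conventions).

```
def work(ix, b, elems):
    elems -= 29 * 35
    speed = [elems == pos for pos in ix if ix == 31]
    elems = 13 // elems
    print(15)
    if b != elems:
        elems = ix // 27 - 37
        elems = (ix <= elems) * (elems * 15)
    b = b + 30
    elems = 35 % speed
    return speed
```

print(15)

Transformed code:
def work(ix, b, elems):
    elems -= 29 * 35
    speed = []
    for pos in ix:
        if ix == 31:
            speed.append(elems == pos)
    elems = 13 // elems
    print(15)
    if b != elems:
        elems = ix // 27 - 37
        elems = (ix <= elems) * (elems * 15)
    b = b + 30
    elems = 35 % speed
    return speed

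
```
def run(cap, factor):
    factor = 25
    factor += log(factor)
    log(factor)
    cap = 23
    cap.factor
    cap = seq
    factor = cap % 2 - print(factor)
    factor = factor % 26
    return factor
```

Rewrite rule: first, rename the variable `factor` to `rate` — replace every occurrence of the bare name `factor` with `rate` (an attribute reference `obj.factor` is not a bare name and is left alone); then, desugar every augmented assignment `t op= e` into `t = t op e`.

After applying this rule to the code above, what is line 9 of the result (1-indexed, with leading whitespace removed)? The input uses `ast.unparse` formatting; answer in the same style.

rate = rate % 26

Transformed code:
def run(cap, rate):
    rate = 25
    rate = rate + log(rate)
    log(rate)
    cap = 23
    cap.factor
    cap = seq
    rate = cap % 2 - print(rate)
    rate = rate % 26
    return rate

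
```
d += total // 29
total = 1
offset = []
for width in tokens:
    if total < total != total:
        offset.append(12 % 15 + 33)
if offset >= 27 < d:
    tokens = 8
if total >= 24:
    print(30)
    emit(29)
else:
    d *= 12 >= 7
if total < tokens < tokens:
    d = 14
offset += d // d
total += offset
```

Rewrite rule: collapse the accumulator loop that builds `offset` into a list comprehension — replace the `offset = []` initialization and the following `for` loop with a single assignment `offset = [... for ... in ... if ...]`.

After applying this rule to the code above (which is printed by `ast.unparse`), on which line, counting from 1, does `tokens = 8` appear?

Transformed code:
d += total // 29
total = 1
offset = [12 % 15 + 33 for width in tokens if total < total != total]
if offset >= 27 < d:
    tokens = 8
if total >= 24:
    print(30)
    emit(29)
else:
    d *= 12 >= 7
if total < tokens < tokens:
    d = 14
offset += d // d
total += offset

5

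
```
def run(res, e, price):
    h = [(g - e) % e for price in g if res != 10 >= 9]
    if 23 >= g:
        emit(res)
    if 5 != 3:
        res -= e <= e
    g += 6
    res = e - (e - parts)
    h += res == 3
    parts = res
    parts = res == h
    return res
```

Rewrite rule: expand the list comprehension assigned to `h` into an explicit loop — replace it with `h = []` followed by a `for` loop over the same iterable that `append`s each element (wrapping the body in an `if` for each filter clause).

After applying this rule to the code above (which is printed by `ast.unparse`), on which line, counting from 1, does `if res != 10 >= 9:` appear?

4

Transformed code:
def run(res, e, price):
    h = []
    for price in g:
        if res != 10 >= 9:
            h.append((g - e) % e)
    if 23 >= g:
        emit(res)
    if 5 != 3:
        res -= e <= e
    g += 6
    res = e - (e - parts)
    h += res == 3
    parts = res
    parts = res == h
    return res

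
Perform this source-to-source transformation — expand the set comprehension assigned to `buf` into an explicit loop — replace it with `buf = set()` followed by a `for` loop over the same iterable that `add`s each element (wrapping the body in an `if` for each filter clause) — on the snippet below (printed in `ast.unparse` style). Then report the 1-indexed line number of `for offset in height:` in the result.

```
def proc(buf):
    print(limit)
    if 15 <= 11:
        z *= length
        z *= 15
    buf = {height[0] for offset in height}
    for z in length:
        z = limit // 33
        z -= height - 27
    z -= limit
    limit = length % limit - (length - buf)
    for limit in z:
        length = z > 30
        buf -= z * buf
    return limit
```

7

Transformed code:
def proc(buf):
    print(limit)
    if 15 <= 11:
        z *= length
        z *= 15
    buf = set()
    for offset in height:
        buf.add(height[0])
    for z in length:
        z = limit // 33
        z -= height - 27
    z -= limit
    limit = length % limit - (length - buf)
    for limit in z:
        length = z > 30
        buf -= z * buf
    return limit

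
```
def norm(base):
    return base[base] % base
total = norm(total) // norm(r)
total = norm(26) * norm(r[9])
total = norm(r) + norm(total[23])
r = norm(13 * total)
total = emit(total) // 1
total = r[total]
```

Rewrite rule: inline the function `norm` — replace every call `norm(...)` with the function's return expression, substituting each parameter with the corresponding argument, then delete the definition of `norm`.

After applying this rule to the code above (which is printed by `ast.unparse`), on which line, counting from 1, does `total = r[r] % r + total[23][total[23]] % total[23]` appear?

Transformed code:
total = total[total] % total // (r[r] % r)
total = 26[26] % 26 * (r[9][r[9]] % r[9])
total = r[r] % r + total[23][total[23]] % total[23]
r = (13 * total)[13 * total] % (13 * total)
total = emit(total) // 1
total = r[total]

3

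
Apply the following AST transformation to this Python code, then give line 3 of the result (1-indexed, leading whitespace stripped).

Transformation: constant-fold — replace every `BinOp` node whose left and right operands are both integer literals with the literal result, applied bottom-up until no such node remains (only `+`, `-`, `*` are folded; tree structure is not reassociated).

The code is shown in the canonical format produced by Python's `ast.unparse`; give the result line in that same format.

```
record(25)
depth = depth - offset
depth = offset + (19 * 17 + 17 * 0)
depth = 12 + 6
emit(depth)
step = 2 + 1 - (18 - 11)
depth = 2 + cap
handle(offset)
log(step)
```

Transformed code:
record(25)
depth = depth - offset
depth = offset + 323
depth = 18
emit(depth)
step = -4
depth = 2 + cap
handle(offset)
log(step)

depth = offset + 323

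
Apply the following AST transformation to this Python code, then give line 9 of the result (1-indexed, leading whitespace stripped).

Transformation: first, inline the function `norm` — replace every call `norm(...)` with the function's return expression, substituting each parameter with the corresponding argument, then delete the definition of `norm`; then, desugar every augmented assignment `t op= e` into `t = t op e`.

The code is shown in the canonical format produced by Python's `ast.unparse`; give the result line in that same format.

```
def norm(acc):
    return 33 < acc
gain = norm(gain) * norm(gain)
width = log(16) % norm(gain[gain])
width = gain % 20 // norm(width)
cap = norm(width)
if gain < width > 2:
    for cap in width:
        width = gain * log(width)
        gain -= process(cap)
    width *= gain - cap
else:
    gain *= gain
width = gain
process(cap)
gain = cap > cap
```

Transformed code:
gain = (33 < gain) * (33 < gain)
width = log(16) % (33 < gain[gain])
width = gain % 20 // (33 < width)
cap = 33 < width
if gain < width > 2:
    for cap in width:
        width = gain * log(width)
        gain = gain - process(cap)
    width = width * (gain - cap)
else:
    gain = gain * gain
width = gain
process(cap)
gain = cap > cap

width = width * (gain - cap)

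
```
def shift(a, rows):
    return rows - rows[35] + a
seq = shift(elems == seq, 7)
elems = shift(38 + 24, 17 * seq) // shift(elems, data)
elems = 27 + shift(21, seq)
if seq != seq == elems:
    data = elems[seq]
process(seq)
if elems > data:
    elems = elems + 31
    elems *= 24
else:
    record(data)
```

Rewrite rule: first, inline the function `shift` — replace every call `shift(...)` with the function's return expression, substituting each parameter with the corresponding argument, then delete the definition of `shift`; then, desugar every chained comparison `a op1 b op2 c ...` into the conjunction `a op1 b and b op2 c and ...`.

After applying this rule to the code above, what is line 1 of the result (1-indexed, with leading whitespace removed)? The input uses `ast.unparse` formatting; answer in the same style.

Transformed code:
seq = 7 - 7[35] + (elems == seq)
elems = (17 * seq - (17 * seq)[35] + (38 + 24)) // (data - data[35] + elems)
elems = 27 + (seq - seq[35] + 21)
if seq != seq and seq == elems:
    data = elems[seq]
process(seq)
if elems > data:
    elems = elems + 31
    elems *= 24
else:
    record(data)

seq = 7 - 7[35] + (elems == seq)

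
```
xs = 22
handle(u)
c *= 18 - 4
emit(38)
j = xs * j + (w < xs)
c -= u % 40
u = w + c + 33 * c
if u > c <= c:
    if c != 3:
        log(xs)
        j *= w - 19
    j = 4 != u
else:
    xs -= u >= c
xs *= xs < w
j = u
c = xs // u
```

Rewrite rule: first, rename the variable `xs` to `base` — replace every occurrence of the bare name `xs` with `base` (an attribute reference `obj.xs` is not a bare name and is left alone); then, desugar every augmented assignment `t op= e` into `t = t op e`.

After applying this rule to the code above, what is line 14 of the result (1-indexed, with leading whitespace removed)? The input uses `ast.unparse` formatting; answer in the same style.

Transformed code:
base = 22
handle(u)
c = c * (18 - 4)
emit(38)
j = base * j + (w < base)
c = c - u % 40
u = w + c + 33 * c
if u > c <= c:
    if c != 3:
        log(base)
        j = j * (w - 19)
    j = 4 != u
else:
    base = base - (u >= c)
base = base * (base < w)
j = u
c = base // u

base = base - (u >= c)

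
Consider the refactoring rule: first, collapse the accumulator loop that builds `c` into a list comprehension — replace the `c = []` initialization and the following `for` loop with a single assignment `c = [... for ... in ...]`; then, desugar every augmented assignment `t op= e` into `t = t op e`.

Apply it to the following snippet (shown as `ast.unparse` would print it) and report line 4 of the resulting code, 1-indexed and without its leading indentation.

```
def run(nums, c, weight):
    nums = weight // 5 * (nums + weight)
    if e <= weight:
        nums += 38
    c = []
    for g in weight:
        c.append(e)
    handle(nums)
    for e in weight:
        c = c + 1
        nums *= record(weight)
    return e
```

Transformed code:
def run(nums, c, weight):
    nums = weight // 5 * (nums + weight)
    if e <= weight:
        nums = nums + 38
    c = [e for g in weight]
    handle(nums)
    for e in weight:
        c = c + 1
        nums = nums * record(weight)
    return e

nums = nums + 38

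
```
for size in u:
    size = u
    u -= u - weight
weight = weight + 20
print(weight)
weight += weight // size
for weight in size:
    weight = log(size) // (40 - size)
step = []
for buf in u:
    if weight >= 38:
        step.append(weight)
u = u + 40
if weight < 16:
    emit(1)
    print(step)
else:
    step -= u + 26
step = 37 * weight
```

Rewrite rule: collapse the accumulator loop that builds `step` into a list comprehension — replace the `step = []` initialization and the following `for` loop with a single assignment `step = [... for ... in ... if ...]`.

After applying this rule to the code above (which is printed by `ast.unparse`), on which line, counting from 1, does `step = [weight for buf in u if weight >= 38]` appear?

Transformed code:
for size in u:
    size = u
    u -= u - weight
weight = weight + 20
print(weight)
weight += weight // size
for weight in size:
    weight = log(size) // (40 - size)
step = [weight for buf in u if weight >= 38]
u = u + 40
if weight < 16:
    emit(1)
    print(step)
else:
    step -= u + 26
step = 37 * weight

9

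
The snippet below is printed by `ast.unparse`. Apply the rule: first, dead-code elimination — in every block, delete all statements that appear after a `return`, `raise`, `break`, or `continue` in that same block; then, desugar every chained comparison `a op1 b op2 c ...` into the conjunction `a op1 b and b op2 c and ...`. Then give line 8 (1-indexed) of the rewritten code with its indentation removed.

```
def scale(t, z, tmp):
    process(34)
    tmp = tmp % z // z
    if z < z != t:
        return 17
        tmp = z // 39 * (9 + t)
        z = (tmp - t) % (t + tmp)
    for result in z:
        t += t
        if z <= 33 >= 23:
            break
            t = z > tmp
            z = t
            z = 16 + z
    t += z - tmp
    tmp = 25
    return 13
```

if z <= 33 and 33 >= 23:

Transformed code:
def scale(t, z, tmp):
    process(34)
    tmp = tmp % z // z
    if z < z and z != t:
        return 17
    for result in z:
        t += t
        if z <= 33 and 33 >= 23:
            break
    t += z - tmp
    tmp = 25
    return 13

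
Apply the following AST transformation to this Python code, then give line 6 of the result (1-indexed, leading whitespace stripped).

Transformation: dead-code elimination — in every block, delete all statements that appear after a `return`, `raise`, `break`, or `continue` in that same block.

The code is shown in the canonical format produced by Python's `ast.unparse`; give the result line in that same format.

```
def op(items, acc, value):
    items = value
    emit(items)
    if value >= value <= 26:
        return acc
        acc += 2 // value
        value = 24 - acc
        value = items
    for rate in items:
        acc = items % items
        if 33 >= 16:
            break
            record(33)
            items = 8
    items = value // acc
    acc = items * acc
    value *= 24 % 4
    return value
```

for rate in items:

Transformed code:
def op(items, acc, value):
    items = value
    emit(items)
    if value >= value <= 26:
        return acc
    for rate in items:
        acc = items % items
        if 33 >= 16:
            break
    items = value // acc
    acc = items * acc
    value *= 24 % 4
    return value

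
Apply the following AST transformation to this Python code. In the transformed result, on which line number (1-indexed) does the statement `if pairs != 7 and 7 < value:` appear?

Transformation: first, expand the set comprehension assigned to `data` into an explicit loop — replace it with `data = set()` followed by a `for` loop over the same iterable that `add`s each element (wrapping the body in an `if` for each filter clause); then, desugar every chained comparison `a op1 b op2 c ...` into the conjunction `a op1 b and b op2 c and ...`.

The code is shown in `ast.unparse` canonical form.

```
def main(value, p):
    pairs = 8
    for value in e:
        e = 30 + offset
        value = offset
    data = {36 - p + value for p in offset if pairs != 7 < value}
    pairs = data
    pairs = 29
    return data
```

8

Transformed code:
def main(value, p):
    pairs = 8
    for value in e:
        e = 30 + offset
        value = offset
    data = set()
    for p in offset:
        if pairs != 7 and 7 < value:
            data.add(36 - p + value)
    pairs = data
    pairs = 29
    return data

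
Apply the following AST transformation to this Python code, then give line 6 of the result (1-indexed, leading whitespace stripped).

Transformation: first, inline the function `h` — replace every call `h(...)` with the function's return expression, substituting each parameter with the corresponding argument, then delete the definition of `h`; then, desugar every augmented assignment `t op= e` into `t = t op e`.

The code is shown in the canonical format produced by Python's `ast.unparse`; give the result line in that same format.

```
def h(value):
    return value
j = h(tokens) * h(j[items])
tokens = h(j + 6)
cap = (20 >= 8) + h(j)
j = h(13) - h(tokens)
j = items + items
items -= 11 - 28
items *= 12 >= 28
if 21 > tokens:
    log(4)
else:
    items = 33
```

items = items - (11 - 28)

Transformed code:
j = tokens * j[items]
tokens = j + 6
cap = (20 >= 8) + j
j = 13 - tokens
j = items + items
items = items - (11 - 28)
items = items * (12 >= 28)
if 21 > tokens:
    log(4)
else:
    items = 33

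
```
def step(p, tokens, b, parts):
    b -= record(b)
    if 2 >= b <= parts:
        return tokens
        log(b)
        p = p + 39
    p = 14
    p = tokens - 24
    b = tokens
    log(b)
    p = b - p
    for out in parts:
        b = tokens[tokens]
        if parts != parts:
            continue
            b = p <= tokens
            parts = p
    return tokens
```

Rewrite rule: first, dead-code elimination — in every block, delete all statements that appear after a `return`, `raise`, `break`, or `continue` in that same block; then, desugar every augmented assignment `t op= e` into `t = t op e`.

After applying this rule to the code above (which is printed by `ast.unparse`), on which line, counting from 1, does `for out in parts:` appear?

10

Transformed code:
def step(p, tokens, b, parts):
    b = b - record(b)
    if 2 >= b <= parts:
        return tokens
    p = 14
    p = tokens - 24
    b = tokens
    log(b)
    p = b - p
    for out in parts:
        b = tokens[tokens]
        if parts != parts:
            continue
    return tokens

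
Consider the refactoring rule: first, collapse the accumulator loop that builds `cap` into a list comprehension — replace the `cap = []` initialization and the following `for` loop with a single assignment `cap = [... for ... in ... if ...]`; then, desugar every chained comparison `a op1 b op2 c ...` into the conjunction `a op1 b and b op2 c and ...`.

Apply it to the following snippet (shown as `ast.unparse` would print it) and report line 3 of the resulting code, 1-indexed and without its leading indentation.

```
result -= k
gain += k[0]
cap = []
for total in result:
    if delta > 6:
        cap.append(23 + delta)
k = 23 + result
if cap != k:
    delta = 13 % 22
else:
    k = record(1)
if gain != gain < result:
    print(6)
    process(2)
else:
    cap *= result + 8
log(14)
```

cap = [23 + delta for total in result if delta > 6]

Transformed code:
result -= k
gain += k[0]
cap = [23 + delta for total in result if delta > 6]
k = 23 + result
if cap != k:
    delta = 13 % 22
else:
    k = record(1)
if gain != gain and gain < result:
    print(6)
    process(2)
else:
    cap *= result + 8
log(14)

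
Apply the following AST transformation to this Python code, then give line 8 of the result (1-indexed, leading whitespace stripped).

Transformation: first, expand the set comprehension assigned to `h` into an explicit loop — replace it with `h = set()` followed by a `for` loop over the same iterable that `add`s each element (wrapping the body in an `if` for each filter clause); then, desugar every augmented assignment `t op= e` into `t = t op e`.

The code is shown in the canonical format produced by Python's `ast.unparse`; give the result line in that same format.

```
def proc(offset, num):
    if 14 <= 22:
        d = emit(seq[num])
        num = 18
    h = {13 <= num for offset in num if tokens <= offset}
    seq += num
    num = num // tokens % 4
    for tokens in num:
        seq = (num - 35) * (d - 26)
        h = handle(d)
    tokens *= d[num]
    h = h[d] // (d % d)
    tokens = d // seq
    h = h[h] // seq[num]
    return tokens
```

Transformed code:
def proc(offset, num):
    if 14 <= 22:
        d = emit(seq[num])
        num = 18
    h = set()
    for offset in num:
        if tokens <= offset:
            h.add(13 <= num)
    seq = seq + num
    num = num // tokens % 4
    for tokens in num:
        seq = (num - 35) * (d - 26)
        h = handle(d)
    tokens = tokens * d[num]
    h = h[d] // (d % d)
    tokens = d // seq
    h = h[h] // seq[num]
    return tokens

h.add(13 <= num)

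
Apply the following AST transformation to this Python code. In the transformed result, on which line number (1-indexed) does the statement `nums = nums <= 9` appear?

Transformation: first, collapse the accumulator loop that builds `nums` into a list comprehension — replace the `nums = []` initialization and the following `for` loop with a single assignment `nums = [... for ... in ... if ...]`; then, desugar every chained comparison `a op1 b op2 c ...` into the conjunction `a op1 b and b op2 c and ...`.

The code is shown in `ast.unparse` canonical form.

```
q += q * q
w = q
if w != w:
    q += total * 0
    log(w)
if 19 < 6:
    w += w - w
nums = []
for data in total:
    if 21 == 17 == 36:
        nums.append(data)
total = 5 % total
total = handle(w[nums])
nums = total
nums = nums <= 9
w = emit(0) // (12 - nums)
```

12

Transformed code:
q += q * q
w = q
if w != w:
    q += total * 0
    log(w)
if 19 < 6:
    w += w - w
nums = [data for data in total if 21 == 17 and 17 == 36]
total = 5 % total
total = handle(w[nums])
nums = total
nums = nums <= 9
w = emit(0) // (12 - nums)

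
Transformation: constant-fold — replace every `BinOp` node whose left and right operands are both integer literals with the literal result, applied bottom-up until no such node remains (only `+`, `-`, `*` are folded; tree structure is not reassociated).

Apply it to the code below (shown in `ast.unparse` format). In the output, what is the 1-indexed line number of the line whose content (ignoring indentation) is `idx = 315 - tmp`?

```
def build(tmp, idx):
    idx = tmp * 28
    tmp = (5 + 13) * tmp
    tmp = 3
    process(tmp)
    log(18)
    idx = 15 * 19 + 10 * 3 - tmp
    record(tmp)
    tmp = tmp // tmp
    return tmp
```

7

Transformed code:
def build(tmp, idx):
    idx = tmp * 28
    tmp = 18 * tmp
    tmp = 3
    process(tmp)
    log(18)
    idx = 315 - tmp
    record(tmp)
    tmp = tmp // tmp
    return tmp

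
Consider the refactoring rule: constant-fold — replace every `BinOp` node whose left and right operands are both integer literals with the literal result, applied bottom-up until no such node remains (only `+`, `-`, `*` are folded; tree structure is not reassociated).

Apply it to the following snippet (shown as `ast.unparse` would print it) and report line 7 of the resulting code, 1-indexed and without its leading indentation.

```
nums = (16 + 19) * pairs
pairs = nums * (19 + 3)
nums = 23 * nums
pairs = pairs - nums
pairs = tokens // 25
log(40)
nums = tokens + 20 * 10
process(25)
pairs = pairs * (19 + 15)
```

nums = tokens + 200

Transformed code:
nums = 35 * pairs
pairs = nums * 22
nums = 23 * nums
pairs = pairs - nums
pairs = tokens // 25
log(40)
nums = tokens + 200
process(25)
pairs = pairs * 34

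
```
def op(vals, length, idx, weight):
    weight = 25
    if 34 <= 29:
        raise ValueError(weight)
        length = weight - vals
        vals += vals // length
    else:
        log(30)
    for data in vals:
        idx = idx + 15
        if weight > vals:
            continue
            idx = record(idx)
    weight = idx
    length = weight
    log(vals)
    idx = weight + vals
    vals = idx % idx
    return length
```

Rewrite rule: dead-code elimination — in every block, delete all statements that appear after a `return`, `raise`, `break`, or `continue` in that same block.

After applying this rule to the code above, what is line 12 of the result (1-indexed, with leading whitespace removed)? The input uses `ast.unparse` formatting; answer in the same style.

Transformed code:
def op(vals, length, idx, weight):
    weight = 25
    if 34 <= 29:
        raise ValueError(weight)
    else:
        log(30)
    for data in vals:
        idx = idx + 15
        if weight > vals:
            continue
    weight = idx
    length = weight
    log(vals)
    idx = weight + vals
    vals = idx % idx
    return length

length = weight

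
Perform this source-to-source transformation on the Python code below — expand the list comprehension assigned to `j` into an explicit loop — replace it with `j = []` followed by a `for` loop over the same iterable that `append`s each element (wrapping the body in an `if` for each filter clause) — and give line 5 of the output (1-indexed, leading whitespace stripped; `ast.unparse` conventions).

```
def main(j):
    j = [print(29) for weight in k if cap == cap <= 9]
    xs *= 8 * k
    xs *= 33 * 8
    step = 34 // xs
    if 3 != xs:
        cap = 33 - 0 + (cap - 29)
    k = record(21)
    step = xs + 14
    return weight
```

j.append(print(29))

Transformed code:
def main(j):
    j = []
    for weight in k:
        if cap == cap <= 9:
            j.append(print(29))
    xs *= 8 * k
    xs *= 33 * 8
    step = 34 // xs
    if 3 != xs:
        cap = 33 - 0 + (cap - 29)
    k = record(21)
    step = xs + 14
    return weight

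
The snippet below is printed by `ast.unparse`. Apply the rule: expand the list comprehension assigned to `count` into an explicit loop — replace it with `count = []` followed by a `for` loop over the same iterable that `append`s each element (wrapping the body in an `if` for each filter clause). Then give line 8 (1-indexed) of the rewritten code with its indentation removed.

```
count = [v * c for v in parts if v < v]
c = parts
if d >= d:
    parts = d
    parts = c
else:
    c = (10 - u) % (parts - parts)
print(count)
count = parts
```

parts = c

Transformed code:
count = []
for v in parts:
    if v < v:
        count.append(v * c)
c = parts
if d >= d:
    parts = d
    parts = c
else:
    c = (10 - u) % (parts - parts)
print(count)
count = parts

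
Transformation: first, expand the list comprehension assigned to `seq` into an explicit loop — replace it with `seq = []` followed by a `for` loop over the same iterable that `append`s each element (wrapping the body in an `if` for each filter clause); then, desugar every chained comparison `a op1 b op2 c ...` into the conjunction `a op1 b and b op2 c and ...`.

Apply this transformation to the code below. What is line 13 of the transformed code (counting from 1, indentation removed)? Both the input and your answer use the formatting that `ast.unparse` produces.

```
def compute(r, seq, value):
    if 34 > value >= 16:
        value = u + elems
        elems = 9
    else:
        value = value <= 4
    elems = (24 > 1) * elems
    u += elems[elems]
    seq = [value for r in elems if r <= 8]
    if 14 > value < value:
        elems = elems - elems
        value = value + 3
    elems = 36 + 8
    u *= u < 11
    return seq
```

if 14 > value and value < value:

Transformed code:
def compute(r, seq, value):
    if 34 > value and value >= 16:
        value = u + elems
        elems = 9
    else:
        value = value <= 4
    elems = (24 > 1) * elems
    u += elems[elems]
    seq = []
    for r in elems:
        if r <= 8:
            seq.append(value)
    if 14 > value and value < value:
        elems = elems - elems
        value = value + 3
    elems = 36 + 8
    u *= u < 11
    return seq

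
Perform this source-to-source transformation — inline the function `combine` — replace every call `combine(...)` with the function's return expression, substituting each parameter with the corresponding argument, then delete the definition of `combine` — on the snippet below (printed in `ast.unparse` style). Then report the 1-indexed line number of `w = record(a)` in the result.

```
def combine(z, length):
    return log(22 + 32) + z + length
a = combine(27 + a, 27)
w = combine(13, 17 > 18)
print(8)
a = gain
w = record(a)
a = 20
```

Transformed code:
a = log(22 + 32) + (27 + a) + 27
w = log(22 + 32) + 13 + (17 > 18)
print(8)
a = gain
w = record(a)
a = 20

5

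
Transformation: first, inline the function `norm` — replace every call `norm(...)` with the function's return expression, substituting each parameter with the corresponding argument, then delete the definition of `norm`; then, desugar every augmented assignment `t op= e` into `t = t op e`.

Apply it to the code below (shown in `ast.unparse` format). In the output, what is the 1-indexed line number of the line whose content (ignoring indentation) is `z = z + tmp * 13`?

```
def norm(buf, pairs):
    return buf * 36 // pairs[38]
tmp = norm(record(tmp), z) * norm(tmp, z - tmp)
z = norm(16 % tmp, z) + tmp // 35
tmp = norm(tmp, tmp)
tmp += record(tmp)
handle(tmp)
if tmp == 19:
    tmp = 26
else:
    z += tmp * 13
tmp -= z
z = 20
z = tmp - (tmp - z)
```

Transformed code:
tmp = record(tmp) * 36 // z[38] * (tmp * 36 // (z - tmp)[38])
z = 16 % tmp * 36 // z[38] + tmp // 35
tmp = tmp * 36 // tmp[38]
tmp = tmp + record(tmp)
handle(tmp)
if tmp == 19:
    tmp = 26
else:
    z = z + tmp * 13
tmp = tmp - z
z = 20
z = tmp - (tmp - z)

9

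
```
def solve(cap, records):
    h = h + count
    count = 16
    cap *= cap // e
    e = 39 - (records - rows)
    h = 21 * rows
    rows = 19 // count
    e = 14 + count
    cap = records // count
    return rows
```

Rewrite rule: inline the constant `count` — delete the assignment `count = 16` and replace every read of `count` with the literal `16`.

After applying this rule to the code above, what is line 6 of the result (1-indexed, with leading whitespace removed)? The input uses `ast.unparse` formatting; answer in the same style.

Transformed code:
def solve(cap, records):
    h = h + 16
    cap *= cap // e
    e = 39 - (records - rows)
    h = 21 * rows
    rows = 19 // 16
    e = 14 + 16
    cap = records // 16
    return rows

rows = 19 // 16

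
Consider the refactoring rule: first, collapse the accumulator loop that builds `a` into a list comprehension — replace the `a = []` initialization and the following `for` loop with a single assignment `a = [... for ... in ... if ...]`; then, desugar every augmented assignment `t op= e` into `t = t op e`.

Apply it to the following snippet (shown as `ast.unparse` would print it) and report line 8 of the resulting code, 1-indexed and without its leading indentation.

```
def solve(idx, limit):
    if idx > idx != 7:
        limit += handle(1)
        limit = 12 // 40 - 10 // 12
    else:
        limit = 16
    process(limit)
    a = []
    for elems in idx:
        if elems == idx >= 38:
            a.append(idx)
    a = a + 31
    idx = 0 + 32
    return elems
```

a = [idx for elems in idx if elems == idx >= 38]

Transformed code:
def solve(idx, limit):
    if idx > idx != 7:
        limit = limit + handle(1)
        limit = 12 // 40 - 10 // 12
    else:
        limit = 16
    process(limit)
    a = [idx for elems in idx if elems == idx >= 38]
    a = a + 31
    idx = 0 + 32
    return elems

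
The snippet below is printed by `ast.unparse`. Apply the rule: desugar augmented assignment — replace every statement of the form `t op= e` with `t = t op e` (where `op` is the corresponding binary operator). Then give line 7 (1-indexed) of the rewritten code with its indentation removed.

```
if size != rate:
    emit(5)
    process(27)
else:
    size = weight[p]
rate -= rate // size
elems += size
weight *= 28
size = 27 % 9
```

elems = elems + size

Transformed code:
if size != rate:
    emit(5)
    process(27)
else:
    size = weight[p]
rate = rate - rate // size
elems = elems + size
weight = weight * 28
size = 27 % 9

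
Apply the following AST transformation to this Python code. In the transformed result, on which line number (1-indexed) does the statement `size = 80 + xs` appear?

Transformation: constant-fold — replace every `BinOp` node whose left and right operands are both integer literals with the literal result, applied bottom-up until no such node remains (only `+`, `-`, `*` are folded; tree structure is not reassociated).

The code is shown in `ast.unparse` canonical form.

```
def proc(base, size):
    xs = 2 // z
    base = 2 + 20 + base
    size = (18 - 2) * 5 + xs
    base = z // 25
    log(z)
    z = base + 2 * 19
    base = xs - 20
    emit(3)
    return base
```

4

Transformed code:
def proc(base, size):
    xs = 2 // z
    base = 22 + base
    size = 80 + xs
    base = z // 25
    log(z)
    z = base + 38
    base = xs - 20
    emit(3)
    return base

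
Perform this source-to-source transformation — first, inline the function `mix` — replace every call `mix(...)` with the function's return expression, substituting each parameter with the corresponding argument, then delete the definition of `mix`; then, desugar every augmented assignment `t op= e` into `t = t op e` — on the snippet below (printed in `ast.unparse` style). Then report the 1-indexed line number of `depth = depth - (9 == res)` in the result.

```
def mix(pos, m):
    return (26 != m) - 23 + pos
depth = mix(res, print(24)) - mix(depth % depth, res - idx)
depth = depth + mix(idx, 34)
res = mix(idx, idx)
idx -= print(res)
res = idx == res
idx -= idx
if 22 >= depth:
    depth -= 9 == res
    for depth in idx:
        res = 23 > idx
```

Transformed code:
depth = (26 != print(24)) - 23 + res - ((26 != res - idx) - 23 + depth % depth)
depth = depth + ((26 != 34) - 23 + idx)
res = (26 != idx) - 23 + idx
idx = idx - print(res)
res = idx == res
idx = idx - idx
if 22 >= depth:
    depth = depth - (9 == res)
    for depth in idx:
        res = 23 > idx

8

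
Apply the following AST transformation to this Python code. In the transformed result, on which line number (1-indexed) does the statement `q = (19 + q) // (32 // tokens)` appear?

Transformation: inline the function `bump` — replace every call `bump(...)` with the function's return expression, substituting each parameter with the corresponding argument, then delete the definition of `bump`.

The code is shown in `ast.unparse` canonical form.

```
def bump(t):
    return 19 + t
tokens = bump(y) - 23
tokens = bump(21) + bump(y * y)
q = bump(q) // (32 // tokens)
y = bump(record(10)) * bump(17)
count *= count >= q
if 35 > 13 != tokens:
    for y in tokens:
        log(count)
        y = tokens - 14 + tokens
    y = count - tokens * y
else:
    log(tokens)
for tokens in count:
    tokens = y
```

3

Transformed code:
tokens = 19 + y - 23
tokens = 19 + 21 + (19 + y * y)
q = (19 + q) // (32 // tokens)
y = (19 + record(10)) * (19 + 17)
count *= count >= q
if 35 > 13 != tokens:
    for y in tokens:
        log(count)
        y = tokens - 14 + tokens
    y = count - tokens * y
else:
    log(tokens)
for tokens in count:
    tokens = y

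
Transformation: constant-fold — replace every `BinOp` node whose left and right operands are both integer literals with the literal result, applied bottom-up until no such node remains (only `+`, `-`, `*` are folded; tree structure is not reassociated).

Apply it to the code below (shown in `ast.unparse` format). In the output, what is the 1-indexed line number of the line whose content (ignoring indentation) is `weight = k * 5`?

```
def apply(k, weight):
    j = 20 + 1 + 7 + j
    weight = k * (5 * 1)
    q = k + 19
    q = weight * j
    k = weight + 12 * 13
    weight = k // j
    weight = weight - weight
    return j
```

3

Transformed code:
def apply(k, weight):
    j = 28 + j
    weight = k * 5
    q = k + 19
    q = weight * j
    k = weight + 156
    weight = k // j
    weight = weight - weight
    return j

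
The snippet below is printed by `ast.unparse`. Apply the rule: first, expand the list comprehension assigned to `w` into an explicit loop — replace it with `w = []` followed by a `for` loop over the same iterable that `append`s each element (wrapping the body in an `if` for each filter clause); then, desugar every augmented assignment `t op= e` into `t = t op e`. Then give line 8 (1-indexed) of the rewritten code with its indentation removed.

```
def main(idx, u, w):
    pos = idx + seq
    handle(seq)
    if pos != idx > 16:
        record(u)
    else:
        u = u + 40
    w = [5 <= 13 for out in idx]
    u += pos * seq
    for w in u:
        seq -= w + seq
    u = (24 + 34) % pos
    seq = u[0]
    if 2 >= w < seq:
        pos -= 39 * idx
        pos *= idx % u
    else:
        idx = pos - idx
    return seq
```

Transformed code:
def main(idx, u, w):
    pos = idx + seq
    handle(seq)
    if pos != idx > 16:
        record(u)
    else:
        u = u + 40
    w = []
    for out in idx:
        w.append(5 <= 13)
    u = u + pos * seq
    for w in u:
        seq = seq - (w + seq)
    u = (24 + 34) % pos
    seq = u[0]
    if 2 >= w < seq:
        pos = pos - 39 * idx
        pos = pos * (idx % u)
    else:
        idx = pos - idx
    return seq

w = []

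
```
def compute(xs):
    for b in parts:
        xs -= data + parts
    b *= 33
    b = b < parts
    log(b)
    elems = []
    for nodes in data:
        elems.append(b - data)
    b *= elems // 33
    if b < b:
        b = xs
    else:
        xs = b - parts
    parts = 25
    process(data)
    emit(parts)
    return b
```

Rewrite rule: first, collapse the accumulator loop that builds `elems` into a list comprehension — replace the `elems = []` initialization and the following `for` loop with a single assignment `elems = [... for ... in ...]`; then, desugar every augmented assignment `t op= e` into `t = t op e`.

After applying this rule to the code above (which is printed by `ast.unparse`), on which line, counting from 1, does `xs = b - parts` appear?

12

Transformed code:
def compute(xs):
    for b in parts:
        xs = xs - (data + parts)
    b = b * 33
    b = b < parts
    log(b)
    elems = [b - data for nodes in data]
    b = b * (elems // 33)
    if b < b:
        b = xs
    else:
        xs = b - parts
    parts = 25
    process(data)
    emit(parts)
    return b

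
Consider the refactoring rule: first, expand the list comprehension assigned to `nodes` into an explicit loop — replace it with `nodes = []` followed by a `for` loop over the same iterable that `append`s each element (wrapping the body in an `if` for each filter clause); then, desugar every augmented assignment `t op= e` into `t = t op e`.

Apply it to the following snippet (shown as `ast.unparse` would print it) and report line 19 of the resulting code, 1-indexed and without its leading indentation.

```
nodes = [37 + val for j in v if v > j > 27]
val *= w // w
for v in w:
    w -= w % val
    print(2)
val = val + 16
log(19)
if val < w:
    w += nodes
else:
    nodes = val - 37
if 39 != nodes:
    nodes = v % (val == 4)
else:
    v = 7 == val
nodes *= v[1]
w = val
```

Transformed code:
nodes = []
for j in v:
    if v > j > 27:
        nodes.append(37 + val)
val = val * (w // w)
for v in w:
    w = w - w % val
    print(2)
val = val + 16
log(19)
if val < w:
    w = w + nodes
else:
    nodes = val - 37
if 39 != nodes:
    nodes = v % (val == 4)
else:
    v = 7 == val
nodes = nodes * v[1]
w = val

nodes = nodes * v[1]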